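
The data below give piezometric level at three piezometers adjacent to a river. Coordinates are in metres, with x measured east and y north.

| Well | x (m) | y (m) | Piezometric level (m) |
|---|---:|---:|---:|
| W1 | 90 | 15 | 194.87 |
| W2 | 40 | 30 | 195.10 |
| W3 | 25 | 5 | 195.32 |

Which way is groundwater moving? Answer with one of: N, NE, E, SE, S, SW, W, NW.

Differences from W1: to W2 (Δx, Δy, Δh) = (-50, 15, +0.23); to W3 = (-65, -10, +0.45).
Solve a·Δx + b·Δy = Δh: det = (-50)·(-10) − (-65)·15 = 1475.
∂h/∂x = [(+0.23)·(-10) − (+0.45)·15] / 1475 = -0.006136
∂h/∂y = [(-50)·(+0.45) − (-65)·(+0.23)] / 1475 = -0.005119
Flow = −∇h = (+0.006136 east, +0.005119 north), which points northeast.

NE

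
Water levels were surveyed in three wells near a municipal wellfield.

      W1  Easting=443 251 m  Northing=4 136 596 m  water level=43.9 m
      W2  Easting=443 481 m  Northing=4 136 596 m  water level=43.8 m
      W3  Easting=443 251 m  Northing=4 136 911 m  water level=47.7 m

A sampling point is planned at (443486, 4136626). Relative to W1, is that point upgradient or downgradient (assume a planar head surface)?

∂h/∂x = (43.8 − 43.9) / (443481 − 443251) = -0.0004348
∂h/∂y = (47.7 − 43.9) / (4136911 − 4136596) = +0.01206
Head at (443486, 4136626) = 43.9 + (-0.0004348)·(235) + (+0.01206)·(30) = 44.16 m.
That is higher than the 43.9 m at W1, so the point is upgradient.

upgradient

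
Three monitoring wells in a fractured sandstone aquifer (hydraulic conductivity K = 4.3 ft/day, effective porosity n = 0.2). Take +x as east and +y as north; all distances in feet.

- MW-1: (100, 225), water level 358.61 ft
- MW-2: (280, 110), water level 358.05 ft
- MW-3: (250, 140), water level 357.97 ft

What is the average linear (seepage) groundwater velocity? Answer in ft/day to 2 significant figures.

0.45 ft/day

Taking MW-1 as reference: MW-2−MW-1 = (180, -115, -0.56); MW-3−MW-1 = (150, -85, -0.64).
Solve a·Δx + b·Δy = Δh: det = 180·(-85) − 150·(-115) = 1950.
∂h/∂x = [(-0.56)·(-85) − (-0.64)·(-115)] / 1950 = -0.01333
∂h/∂y = [180·(-0.64) − 150·(-0.56)] / 1950 = -0.01600
|∇h| = √(-0.01333² + -0.01600²) = 0.02083
Seepage velocity v = K·i/n = 4.3 × 0.02083 / 0.2 = 0.4478 ft/day.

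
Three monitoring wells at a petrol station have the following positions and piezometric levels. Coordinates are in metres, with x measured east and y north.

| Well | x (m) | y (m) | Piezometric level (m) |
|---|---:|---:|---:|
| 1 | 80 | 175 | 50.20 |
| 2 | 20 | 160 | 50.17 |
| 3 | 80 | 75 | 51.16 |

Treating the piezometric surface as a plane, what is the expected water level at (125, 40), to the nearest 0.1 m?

Three-point gradient (reference 1): Δ to 2 = (-60, -15, -0.03), Δ to 3 = (0, -100, +0.96).
∂h/∂x = +0.002900, ∂h/∂y = -0.009600 (det = 6000).
h(125, 40) = 50.20 + (+0.002900)·(45) + (-0.009600)·(-135) = 50.20 +0.131 +1.296 = 51.626 m.

51.6 m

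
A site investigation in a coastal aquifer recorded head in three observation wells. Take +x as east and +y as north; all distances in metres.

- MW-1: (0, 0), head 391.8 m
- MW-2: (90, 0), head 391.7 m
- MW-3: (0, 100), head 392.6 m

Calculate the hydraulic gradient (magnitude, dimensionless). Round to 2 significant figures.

∂h/∂x = (391.7 − 391.8) / (90 − 0) = -0.001111
∂h/∂y = (392.6 − 391.8) / (100 − 0) = +0.008000
|∇h| = √(-0.001111² + 0.008000²) = 0.008077

0.0081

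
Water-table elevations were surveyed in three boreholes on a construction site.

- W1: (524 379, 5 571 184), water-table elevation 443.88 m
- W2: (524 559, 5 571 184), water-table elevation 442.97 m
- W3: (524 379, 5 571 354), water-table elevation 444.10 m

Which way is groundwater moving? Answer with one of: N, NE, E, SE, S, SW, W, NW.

E

∂h/∂x = (442.97 − 443.88) / (524559 − 524379) = -0.005056
∂h/∂y = (444.10 − 443.88) / (5571354 − 5571184) = +0.001294
Flow = −∇h = (+0.005056 east, -0.001294 north), which points east.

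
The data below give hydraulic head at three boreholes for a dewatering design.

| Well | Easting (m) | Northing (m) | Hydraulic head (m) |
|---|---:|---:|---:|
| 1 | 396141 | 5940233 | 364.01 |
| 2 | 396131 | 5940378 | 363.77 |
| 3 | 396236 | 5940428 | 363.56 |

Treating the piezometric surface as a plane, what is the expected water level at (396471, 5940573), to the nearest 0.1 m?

Differences from 1: to 2 (Δx, Δy, Δh) = (-10, 145, -0.24); to 3 = (95, 195, -0.45).
Solve a·Δx + b·Δy = Δh: det = (-10)·195 − 95·145 = -15725.
∂h/∂x = [(-0.24)·195 − (-0.45)·145] / -15725 = -0.001173
∂h/∂y = [(-10)·(-0.45) − 95·(-0.24)] / -15725 = -0.001736
h(396471, 5940573) = 364.01 + (-0.001173)·(330) + (-0.001736)·(340) = 364.01 -0.387 -0.590 = 363.033 m.

363.0 m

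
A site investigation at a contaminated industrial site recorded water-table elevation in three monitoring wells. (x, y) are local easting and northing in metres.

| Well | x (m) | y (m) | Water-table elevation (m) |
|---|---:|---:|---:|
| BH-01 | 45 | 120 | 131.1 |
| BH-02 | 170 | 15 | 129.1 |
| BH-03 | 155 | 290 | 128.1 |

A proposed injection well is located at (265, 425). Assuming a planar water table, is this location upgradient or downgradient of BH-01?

Differences from BH-01: to BH-02 (Δx, Δy, Δh) = (125, -105, -2.0); to BH-03 = (110, 170, -3.0).
Solve a·Δx + b·Δy = Δh: det = 125·170 − 110·(-105) = 32800.
∂h/∂x = [(-2.0)·170 − (-3.0)·(-105)] / 32800 = -0.01997
∂h/∂y = [125·(-3.0) − 110·(-2.0)] / 32800 = -0.004726
Head at (265, 425) = 131.1 + (-0.01997)·(220) + (-0.004726)·(305) = 125.27 m.
That is lower than the 131.1 m at BH-01, so the point is downgradient.

downgradient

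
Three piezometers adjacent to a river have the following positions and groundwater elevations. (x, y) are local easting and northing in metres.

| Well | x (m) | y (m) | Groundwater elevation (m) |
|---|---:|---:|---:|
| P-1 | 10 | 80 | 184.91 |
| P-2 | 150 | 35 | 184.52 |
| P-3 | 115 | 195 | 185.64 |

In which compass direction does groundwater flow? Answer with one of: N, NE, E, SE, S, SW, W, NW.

S

Taking P-1 as reference: P-2−P-1 = (140, -45, -0.39); P-3−P-1 = (105, 115, +0.73).
Determinant of the coordinate differences = 140·115 − 105·(-45) = 20825.
∂h/∂x = [(-0.39)·115 − (+0.73)·(-45)] / 20825 = -0.0005762
∂h/∂y = [140·(+0.73) − 105·(-0.39)] / 20825 = +0.006874
Flow = −∇h = (+0.0005762 east, -0.006874 north), which points south.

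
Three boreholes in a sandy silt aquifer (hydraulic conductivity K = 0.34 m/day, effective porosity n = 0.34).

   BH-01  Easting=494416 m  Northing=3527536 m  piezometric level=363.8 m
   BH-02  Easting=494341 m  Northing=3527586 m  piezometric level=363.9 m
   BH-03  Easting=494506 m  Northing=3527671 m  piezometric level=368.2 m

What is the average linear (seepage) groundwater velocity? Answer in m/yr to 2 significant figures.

With h = a·x + b·y + c and BH-01 as origin, the differences give:
  (-75)·a + 50·b = +0.1
  90·a + 135·b = +4.4
Eliminate b (×135 and ×50, subtract): -14625·a = -206.50 → a = ∂h/∂x = +0.01412
Back-substitute: b = ∂h/∂y = +0.02318.
|∇h| = √(0.01412² + 0.02318²) = 0.02714
Seepage velocity v = K·i/n = 0.34 × 0.02714 / 0.34 = 0.02714 m/day = 9.913 m/yr.

9.9 m/yr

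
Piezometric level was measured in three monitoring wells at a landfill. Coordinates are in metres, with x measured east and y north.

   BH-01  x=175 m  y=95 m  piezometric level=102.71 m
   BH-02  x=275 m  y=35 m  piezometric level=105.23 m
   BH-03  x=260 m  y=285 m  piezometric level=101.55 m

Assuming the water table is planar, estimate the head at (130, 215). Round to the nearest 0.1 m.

With h = a·x + b·y + c and BH-01 as origin, the differences give:
  100·a + (-60)·b = +2.52
  85·a + 190·b = -1.16
Eliminate b (×190 and ×(-60), subtract): 24100·a = 409.200 → a = ∂h/∂x = +0.01698
Back-substitute: b = ∂h/∂y = -0.01370.
h(130, 215) = 102.71 + (+0.01698)·(-45) + (-0.01370)·(120) = 102.71 -0.764 -1.644 = 100.302 m.

100.3 m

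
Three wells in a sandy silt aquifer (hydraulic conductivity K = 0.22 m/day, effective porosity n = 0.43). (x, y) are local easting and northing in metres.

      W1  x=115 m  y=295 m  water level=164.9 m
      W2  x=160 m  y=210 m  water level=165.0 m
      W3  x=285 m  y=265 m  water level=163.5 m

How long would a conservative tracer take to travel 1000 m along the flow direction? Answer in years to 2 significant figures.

480 years

Differences from W1: to W2 (Δx, Δy, Δh) = (45, -85, +0.1); to W3 = (170, -30, -1.4).
Determinant of the coordinate differences = 45·(-30) − 170·(-85) = 13100.
∂h/∂x = [(+0.1)·(-30) − (-1.4)·(-85)] / 13100 = -0.009313
∂h/∂y = [45·(-1.4) − 170·(+0.1)] / 13100 = -0.006107
|∇h| = √(-0.009313² + -0.006107²) = 0.01114
Seepage velocity v = K·i/n = 0.22 × 0.01114 / 0.43 = 0.0057 m/day.
t = 1000 / 0.0057 = 1.754e+05 days = 480 years.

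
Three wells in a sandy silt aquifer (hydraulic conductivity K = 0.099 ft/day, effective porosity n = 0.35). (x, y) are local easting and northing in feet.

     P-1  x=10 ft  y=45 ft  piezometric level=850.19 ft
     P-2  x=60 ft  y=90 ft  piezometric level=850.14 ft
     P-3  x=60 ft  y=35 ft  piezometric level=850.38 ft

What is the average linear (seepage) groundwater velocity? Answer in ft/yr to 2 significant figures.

With h = a·x + b·y + c and P-1 as origin, the differences give:
  50·a + 45·b = -0.05
  50·a + (-10)·b = +0.19
Eliminate b (×(-10) and ×45, subtract): -2750·a = -8.050 → a = ∂h/∂x = +0.002927
Back-substitute: b = ∂h/∂y = -0.004364.
|∇h| = √(0.002927² + -0.004364²) = 0.005255
Seepage velocity v = K·i/n = 0.099 × 0.005255 / 0.35 = 0.001486 ft/day = 0.5428 ft/yr.

0.54 ft/yr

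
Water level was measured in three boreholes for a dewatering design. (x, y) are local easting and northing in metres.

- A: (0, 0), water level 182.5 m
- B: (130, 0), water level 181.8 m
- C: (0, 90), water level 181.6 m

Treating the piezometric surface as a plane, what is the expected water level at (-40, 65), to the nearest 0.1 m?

182.1 m

∂h/∂x = (181.8 − 182.5) / (130 − 0) = -0.005385
∂h/∂y = (181.6 − 182.5) / (90 − 0) = -0.01000
h(-40, 65) = 182.5 + (-0.005385)·(-40) + (-0.01000)·(65) = 182.5 +0.215 -0.650 = 182.065 m.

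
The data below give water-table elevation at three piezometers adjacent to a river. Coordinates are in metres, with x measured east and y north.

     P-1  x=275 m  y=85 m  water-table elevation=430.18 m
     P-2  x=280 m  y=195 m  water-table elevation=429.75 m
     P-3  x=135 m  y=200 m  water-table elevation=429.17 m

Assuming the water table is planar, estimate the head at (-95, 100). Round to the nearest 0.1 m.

428.7 m

With h = a·x + b·y + c and P-1 as origin, the differences give:
  5·a + 110·b = -0.43
  (-140)·a + 115·b = -1.01
Eliminate b (×115 and ×110, subtract): 15975·a = 61.650 → a = ∂h/∂x = +0.003859
Back-substitute: b = ∂h/∂y = -0.004085.
h(-95, 100) = 430.18 + (+0.003859)·(-370) + (-0.004085)·(15) = 430.18 -1.428 -0.061 = 428.691 m.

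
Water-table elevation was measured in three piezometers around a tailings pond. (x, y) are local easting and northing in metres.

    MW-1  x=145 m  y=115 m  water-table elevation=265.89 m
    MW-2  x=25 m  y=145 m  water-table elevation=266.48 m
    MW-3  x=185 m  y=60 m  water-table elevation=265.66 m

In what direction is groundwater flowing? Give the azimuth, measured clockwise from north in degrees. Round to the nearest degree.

099°

With h = a·x + b·y + c and MW-1 as origin, the differences give:
  (-120)·a + 30·b = +0.59
  40·a + (-55)·b = -0.23
Eliminate b (×(-55) and ×30, subtract): 5400·a = -25.550 → a = ∂h/∂x = -0.004731
Back-substitute: b = ∂h/∂y = +0.0007407.
Flow direction (−∇h) has components (+0.004731 E, -0.0007407 N).
Azimuth = atan2(E, N) = atan2(+0.004731, -0.0007407) = 98.9° ≈ 099°.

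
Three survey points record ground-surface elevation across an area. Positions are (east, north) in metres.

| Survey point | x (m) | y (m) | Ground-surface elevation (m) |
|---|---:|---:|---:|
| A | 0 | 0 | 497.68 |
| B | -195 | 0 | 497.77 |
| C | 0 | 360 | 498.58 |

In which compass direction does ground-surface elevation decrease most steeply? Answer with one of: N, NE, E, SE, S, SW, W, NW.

∂z/∂x = (497.77 − 497.68) / (-195 − 0) = -0.0004615
∂z/∂y = (498.58 − 497.68) / (360 − 0) = +0.002500
Steepest decrease is along −∇f = (+0.0004615 E, -0.002500 N) → south.

S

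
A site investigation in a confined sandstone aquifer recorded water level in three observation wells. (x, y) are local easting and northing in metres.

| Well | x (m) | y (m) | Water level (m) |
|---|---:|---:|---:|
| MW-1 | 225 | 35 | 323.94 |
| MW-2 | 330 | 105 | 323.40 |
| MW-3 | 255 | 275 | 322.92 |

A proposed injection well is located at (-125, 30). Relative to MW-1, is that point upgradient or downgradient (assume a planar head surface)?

Three-point gradient (reference MW-1): Δ to MW-2 = (105, 70, -0.54), Δ to MW-3 = (30, 240, -1.02).
∂h/∂x = -0.002519, ∂h/∂y = -0.003935 (det = 23100).
Head at (-125, 30) = 323.94 + (-0.002519)·(-350) + (-0.003935)·(-5) = 324.84 m.
That is higher than the 323.94 m at MW-1, so the point is upgradient.

upgradient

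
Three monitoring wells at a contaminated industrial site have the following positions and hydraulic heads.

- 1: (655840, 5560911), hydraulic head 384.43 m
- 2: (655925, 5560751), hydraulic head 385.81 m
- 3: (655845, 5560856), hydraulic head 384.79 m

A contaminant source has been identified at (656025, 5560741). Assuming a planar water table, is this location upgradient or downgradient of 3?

With h = a·x + b·y + c and 1 as origin, the differences give:
  85·a + (-160)·b = +1.38
  5·a + (-55)·b = +0.36
Eliminate b (×(-55) and ×(-160), subtract): -3875·a = -18.300 → a = ∂h/∂x = +0.004723
Back-substitute: b = ∂h/∂y = -0.006116.
Head at (656025, 5560741) = 384.43 + (+0.004723)·(185) + (-0.006116)·(-170) = 386.34 m.
That is higher than the 384.79 m at 3, so the point is upgradient.

upgradient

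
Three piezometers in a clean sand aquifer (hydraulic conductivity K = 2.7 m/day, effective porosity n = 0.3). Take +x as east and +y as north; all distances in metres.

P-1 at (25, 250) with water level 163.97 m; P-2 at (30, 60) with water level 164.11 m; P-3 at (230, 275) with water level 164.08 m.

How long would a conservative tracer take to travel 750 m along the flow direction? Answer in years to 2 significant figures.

240 years

Taking P-1 as reference: P-2−P-1 = (5, -190, +0.14); P-3−P-1 = (205, 25, +0.11).
Determinant of the coordinate differences = 5·25 − 205·(-190) = 39075.
∂h/∂x = [(+0.14)·25 − (+0.11)·(-190)] / 39075 = +0.0006244
∂h/∂y = [5·(+0.11) − 205·(+0.14)] / 39075 = -0.0007204
|∇h| = √(0.0006244² + -0.0007204²) = 0.0009533
Seepage velocity v = K·i/n = 2.7 × 0.0009533 / 0.3 = 0.00858 m/day.
t = 750 / 0.00858 = 8.741e+04 days = 239 years.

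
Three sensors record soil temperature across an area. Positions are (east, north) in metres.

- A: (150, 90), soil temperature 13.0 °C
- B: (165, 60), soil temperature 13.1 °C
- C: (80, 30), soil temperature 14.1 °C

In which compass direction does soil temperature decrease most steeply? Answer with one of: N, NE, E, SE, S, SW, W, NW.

Taking A as reference: B−A = (15, -30, +0.1); C−A = (-70, -60, +1.1).
Determinant of the coordinate differences = 15·(-60) − (-70)·(-30) = -3000.
∂T/∂x = [(+0.1)·(-60) − (+1.1)·(-30)] / -3000 = -0.009000
∂T/∂y = [15·(+1.1) − (-70)·(+0.1)] / -3000 = -0.007833
Steepest decrease is along −∇f = (+0.009000 E, +0.007833 N) → northeast.

NE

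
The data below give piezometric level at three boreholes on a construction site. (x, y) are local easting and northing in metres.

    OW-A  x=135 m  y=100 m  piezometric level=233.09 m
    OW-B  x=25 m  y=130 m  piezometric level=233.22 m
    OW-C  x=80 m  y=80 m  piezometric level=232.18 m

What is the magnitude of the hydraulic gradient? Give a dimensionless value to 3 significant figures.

Differences from OW-A: to OW-B (Δx, Δy, Δh) = (-110, 30, +0.13); to OW-C = (-55, -20, -0.91).
Solve a·Δx + b·Δy = Δh: det = (-110)·(-20) − (-55)·30 = 3850.
∂h/∂x = [(+0.13)·(-20) − (-0.91)·30] / 3850 = +0.006416
∂h/∂y = [(-110)·(-0.91) − (-55)·(+0.13)] / 3850 = +0.02786
|∇h| = √(0.006416² + 0.02786²) = 0.02859

0.0286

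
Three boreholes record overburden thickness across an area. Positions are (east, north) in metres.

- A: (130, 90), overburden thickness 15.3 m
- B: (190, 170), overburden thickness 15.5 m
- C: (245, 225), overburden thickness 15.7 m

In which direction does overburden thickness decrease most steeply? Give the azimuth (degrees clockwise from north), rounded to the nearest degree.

281°

Three-point gradient (reference A): Δ to B = (60, 80, +0.2), Δ to C = (115, 135, +0.4).
∂d/∂x = +0.004545, ∂d/∂y = -0.0009091 (det = -1100).
Steepest decrease is along −∇f: components (-0.004545 E, +0.0009091 N).
Azimuth = atan2(-0.004545, +0.0009091) = 281.3° ≈ 281°.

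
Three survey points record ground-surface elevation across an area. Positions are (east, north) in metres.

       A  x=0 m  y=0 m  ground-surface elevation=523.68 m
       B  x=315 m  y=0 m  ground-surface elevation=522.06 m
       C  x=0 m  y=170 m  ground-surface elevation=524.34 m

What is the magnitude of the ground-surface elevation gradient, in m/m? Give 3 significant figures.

∂z/∂x = (522.06 − 523.68) / (315 − 0) = -0.005143
∂z/∂y = (524.34 − 523.68) / (170 − 0) = +0.003882
|∇f| = √(-0.005143² + 0.003882²) = 0.006444 m/m

0.00644 m/m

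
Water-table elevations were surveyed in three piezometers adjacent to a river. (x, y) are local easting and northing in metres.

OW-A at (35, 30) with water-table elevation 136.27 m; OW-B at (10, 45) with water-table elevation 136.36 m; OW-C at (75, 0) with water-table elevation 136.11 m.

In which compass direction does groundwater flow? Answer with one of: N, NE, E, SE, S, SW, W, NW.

With h = a·x + b·y + c and OW-A as origin, the differences give:
  (-25)·a + 15·b = +0.09
  40·a + (-30)·b = -0.16
Eliminate b (×(-30) and ×15, subtract): 150·a = -0.300 → a = ∂h/∂x = -0.002000
Back-substitute: b = ∂h/∂y = +0.002667.
Flow = −∇h = (+0.002000 east, -0.002667 north), which points southeast.

SE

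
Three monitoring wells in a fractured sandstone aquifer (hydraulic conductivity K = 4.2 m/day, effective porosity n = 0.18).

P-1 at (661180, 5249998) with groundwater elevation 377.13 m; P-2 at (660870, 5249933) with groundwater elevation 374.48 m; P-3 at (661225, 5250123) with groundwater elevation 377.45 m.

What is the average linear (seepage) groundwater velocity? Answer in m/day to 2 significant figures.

With h = a·x + b·y + c and P-1 as origin, the differences give:
  (-310)·a + (-65)·b = -2.65
  45·a + 125·b = +0.32
Eliminate b (×125 and ×(-65), subtract): -35825·a = -310.450 → a = ∂h/∂x = +0.008666
Back-substitute: b = ∂h/∂y = -0.0005597.
|∇h| = √(0.008666² + -0.0005597²) = 0.008684
Seepage velocity v = K·i/n = 4.2 × 0.008684 / 0.18 = 0.2026 m/day.

0.20 m/day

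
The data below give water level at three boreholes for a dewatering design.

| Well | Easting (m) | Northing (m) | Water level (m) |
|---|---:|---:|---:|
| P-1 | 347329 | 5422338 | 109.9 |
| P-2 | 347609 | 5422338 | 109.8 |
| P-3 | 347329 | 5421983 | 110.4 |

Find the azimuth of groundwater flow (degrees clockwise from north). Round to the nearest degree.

014°

∂h/∂x = (109.8 − 109.9) / (347609 − 347329) = -0.0003571
∂h/∂y = (110.4 − 109.9) / (5421983 − 5422338) = -0.001408
Flow direction (−∇h) has components (+0.0003571 E, +0.001408 N).
Azimuth = atan2(E, N) = atan2(+0.0003571, +0.001408) = 14.2° ≈ 014°.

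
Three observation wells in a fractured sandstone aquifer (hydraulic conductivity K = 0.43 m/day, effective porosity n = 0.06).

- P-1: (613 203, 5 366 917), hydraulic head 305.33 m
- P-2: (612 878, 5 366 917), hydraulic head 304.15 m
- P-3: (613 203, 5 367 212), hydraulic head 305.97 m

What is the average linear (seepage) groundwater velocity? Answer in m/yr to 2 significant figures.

∂h/∂x = (304.15 − 305.33) / (612878 − 613203) = +0.003631
∂h/∂y = (305.97 − 305.33) / (5367212 − 5366917) = +0.002169
|∇h| = √(0.003631² + 0.002169²) = 0.00423
Seepage velocity v = K·i/n = 0.43 × 0.00423 / 0.06 = 0.03032 m/day = 11.07 m/yr.

11 m/yr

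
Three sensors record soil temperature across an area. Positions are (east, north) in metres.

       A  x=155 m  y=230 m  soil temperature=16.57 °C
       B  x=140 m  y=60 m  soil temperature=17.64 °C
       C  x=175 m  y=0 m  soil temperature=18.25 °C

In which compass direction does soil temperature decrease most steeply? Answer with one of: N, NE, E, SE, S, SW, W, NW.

With T = a·x + b·y + c and A as origin, the differences give:
  (-15)·a + (-170)·b = +1.07
  20·a + (-230)·b = +1.68
Eliminate b (×(-230) and ×(-170), subtract): 6850·a = 39.500 → a = ∂T/∂x = +0.005766
Back-substitute: b = ∂T/∂y = -0.006803.
Steepest decrease is along −∇f = (-0.005766 E, +0.006803 N) → northwest.

NW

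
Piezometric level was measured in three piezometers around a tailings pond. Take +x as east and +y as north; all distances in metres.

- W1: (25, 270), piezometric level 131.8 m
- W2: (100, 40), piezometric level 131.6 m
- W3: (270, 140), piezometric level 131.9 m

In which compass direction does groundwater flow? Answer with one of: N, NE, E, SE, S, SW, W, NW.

Differences from W1: to W2 (Δx, Δy, Δh) = (75, -230, -0.2); to W3 = (245, -130, +0.1).
Solve a·Δx + b·Δy = Δh: det = 75·(-130) − 245·(-230) = 46600.
∂h/∂x = [(-0.2)·(-130) − (+0.1)·(-230)] / 46600 = +0.001052
∂h/∂y = [75·(+0.1) − 245·(-0.2)] / 46600 = +0.001212
Flow = −∇h = (-0.001052 east, -0.001212 north), which points southwest.

SW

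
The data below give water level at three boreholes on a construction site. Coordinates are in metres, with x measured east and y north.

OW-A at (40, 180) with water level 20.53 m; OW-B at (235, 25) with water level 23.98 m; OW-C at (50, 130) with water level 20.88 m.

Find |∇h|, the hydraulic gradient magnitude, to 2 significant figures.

With h = a·x + b·y + c and OW-A as origin, the differences give:
  195·a + (-155)·b = +3.45
  10·a + (-50)·b = +0.35
Eliminate b (×(-50) and ×(-155), subtract): -8200·a = -118.250 → a = ∂h/∂x = +0.01442
Back-substitute: b = ∂h/∂y = -0.004116.
|∇h| = √(0.01442² + -0.004116²) = 0.015

0.015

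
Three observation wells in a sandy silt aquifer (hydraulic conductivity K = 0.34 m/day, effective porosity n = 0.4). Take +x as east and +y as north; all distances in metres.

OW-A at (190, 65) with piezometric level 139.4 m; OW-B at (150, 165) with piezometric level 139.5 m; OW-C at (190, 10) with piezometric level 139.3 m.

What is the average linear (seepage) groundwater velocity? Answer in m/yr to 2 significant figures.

With h = a·x + b·y + c and OW-A as origin, the differences give:
  (-40)·a + 100·b = +0.1
  0·a + (-55)·b = -0.1
Eliminate b (×(-55) and ×100, subtract): 2200·a = 4.50 → a = ∂h/∂x = +0.002045
Back-substitute: b = ∂h/∂y = +0.001818.
|∇h| = √(0.002045² + 0.001818²) = 0.002736
Seepage velocity v = K·i/n = 0.34 × 0.002736 / 0.4 = 0.002326 m/day = 0.8496 m/yr.

0.85 m/yr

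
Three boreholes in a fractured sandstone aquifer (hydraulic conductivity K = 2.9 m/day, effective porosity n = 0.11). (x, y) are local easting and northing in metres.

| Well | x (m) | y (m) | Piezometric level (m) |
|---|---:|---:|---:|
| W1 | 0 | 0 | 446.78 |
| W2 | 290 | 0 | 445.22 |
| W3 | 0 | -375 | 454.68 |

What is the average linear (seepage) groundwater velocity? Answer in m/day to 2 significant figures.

0.57 m/day

∂h/∂x = (445.22 − 446.78) / (290 − 0) = -0.005379
∂h/∂y = (454.68 − 446.78) / (-375 − 0) = -0.02107
|∇h| = √(-0.005379² + -0.02107²) = 0.02175
Seepage velocity v = K·i/n = 2.9 × 0.02175 / 0.11 = 0.5734 m/day.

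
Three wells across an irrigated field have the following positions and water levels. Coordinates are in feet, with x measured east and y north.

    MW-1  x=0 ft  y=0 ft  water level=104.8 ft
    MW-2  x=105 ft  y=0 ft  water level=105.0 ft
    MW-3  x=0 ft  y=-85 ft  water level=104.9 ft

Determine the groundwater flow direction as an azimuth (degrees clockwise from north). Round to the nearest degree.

∂h/∂x = (105.0 − 104.8) / (105 − 0) = +0.001905
∂h/∂y = (104.9 − 104.8) / (-85 − 0) = -0.001176
Flow direction (−∇h) has components (-0.001905 E, +0.001176 N).
Azimuth = atan2(E, N) = atan2(-0.001905, +0.001176) = 301.7° ≈ 302°.

302°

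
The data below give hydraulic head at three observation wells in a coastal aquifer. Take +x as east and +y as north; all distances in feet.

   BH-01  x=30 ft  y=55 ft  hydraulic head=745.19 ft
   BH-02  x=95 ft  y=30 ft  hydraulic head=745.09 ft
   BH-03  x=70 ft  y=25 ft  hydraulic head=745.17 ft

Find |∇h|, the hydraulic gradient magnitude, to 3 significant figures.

0.00387

Taking BH-01 as reference: BH-02−BH-01 = (65, -25, -0.10); BH-03−BH-01 = (40, -30, -0.02).
Determinant of the coordinate differences = 65·(-30) − 40·(-25) = -950.
∂h/∂x = [(-0.10)·(-30) − (-0.02)·(-25)] / -950 = -0.002632
∂h/∂y = [65·(-0.02) − 40·(-0.10)] / -950 = -0.002842
|∇h| = √(-0.002632² + -0.002842²) = 0.003874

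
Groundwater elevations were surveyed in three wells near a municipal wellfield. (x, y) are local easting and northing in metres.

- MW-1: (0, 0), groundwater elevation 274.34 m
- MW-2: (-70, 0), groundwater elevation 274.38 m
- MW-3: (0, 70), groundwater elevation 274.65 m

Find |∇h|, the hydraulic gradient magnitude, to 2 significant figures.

0.0045

∂h/∂x = (274.38 − 274.34) / (-70 − 0) = -0.0005714
∂h/∂y = (274.65 − 274.34) / (70 − 0) = +0.004429
|∇h| = √(-0.0005714² + 0.004429²) = 0.004466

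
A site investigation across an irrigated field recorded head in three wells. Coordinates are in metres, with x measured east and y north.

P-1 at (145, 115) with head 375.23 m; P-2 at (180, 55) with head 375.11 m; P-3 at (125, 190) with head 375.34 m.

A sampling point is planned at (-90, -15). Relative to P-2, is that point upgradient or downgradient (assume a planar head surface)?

upgradient

Differences from P-1: to P-2 (Δx, Δy, Δh) = (35, -60, -0.12); to P-3 = (-20, 75, +0.11).
Determinant of the coordinate differences = 35·75 − (-20)·(-60) = 1425.
∂h/∂x = [(-0.12)·75 − (+0.11)·(-60)] / 1425 = -0.001684
∂h/∂y = [35·(+0.11) − (-20)·(-0.12)] / 1425 = +0.001018
Head at (-90, -15) = 375.23 + (-0.001684)·(-235) + (+0.001018)·(-130) = 375.49 m.
That is higher than the 375.11 m at P-2, so the point is upgradient.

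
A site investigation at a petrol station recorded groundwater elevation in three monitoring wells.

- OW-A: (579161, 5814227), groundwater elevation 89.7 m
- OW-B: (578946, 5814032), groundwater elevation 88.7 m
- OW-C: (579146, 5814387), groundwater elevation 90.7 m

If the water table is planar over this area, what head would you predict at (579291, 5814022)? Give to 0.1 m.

88.3 m

Taking OW-A as reference: OW-B−OW-A = (-215, -195, -1.0); OW-C−OW-A = (-15, 160, +1.0).
Determinant of the coordinate differences = (-215)·160 − (-15)·(-195) = -37325.
∂h/∂x = [(-1.0)·160 − (+1.0)·(-195)] / -37325 = -0.0009377
∂h/∂y = [(-215)·(+1.0) − (-15)·(-1.0)] / -37325 = +0.006162
h(579291, 5814022) = 89.7 + (-0.0009377)·(130) + (+0.006162)·(-205) = 89.7 -0.122 -1.263 = 88.315 m.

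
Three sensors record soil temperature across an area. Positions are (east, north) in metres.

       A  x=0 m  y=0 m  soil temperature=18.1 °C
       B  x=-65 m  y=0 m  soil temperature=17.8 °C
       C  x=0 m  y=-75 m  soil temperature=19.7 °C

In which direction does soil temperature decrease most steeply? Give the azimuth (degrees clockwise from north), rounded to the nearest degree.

348°

∂T/∂x = (17.8 − 18.1) / (-65 − 0) = +0.004615
∂T/∂y = (19.7 − 18.1) / (-75 − 0) = -0.02133
Steepest decrease is along −∇f: components (-0.004615 E, +0.02133 N).
Azimuth = atan2(-0.004615, +0.02133) = 347.8° ≈ 348°.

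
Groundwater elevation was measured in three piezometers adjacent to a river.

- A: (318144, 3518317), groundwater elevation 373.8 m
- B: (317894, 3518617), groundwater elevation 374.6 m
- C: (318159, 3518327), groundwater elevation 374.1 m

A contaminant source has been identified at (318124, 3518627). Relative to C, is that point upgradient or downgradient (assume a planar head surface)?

upgradient

Differences from A: to B (Δx, Δy, Δh) = (-250, 300, +0.8); to C = (15, 10, +0.3).
Solve a·Δx + b·Δy = Δh: det = (-250)·10 − 15·300 = -7000.
∂h/∂x = [(+0.8)·10 − (+0.3)·300] / -7000 = +0.01171
∂h/∂y = [(-250)·(+0.3) − 15·(+0.8)] / -7000 = +0.01243
Head at (318124, 3518627) = 373.8 + (+0.01171)·(-20) + (+0.01243)·(310) = 377.42 m.
That is higher than the 374.1 m at C, so the point is upgradient.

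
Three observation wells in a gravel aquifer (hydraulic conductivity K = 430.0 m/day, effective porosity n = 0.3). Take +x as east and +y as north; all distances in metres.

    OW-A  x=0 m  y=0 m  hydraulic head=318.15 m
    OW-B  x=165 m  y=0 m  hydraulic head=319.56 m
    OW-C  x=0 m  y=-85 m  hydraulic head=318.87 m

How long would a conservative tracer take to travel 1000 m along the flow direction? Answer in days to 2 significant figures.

58 days

∂h/∂x = (319.56 − 318.15) / (165 − 0) = +0.008545
∂h/∂y = (318.87 − 318.15) / (-85 − 0) = -0.008471
|∇h| = √(0.008545² + -0.008471²) = 0.01203
Seepage velocity v = K·i/n = 430.0 × 0.01203 / 0.3 = 17.24 m/day.
t = 1000 / 17.24 = 58 days.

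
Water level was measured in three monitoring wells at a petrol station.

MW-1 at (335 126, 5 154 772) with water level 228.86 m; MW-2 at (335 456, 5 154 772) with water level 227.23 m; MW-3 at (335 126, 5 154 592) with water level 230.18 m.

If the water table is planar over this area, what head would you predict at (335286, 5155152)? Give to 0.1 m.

∂h/∂x = (227.23 − 228.86) / (335456 − 335126) = -0.004939
∂h/∂y = (230.18 − 228.86) / (5154592 − 5154772) = -0.007333
h(335286, 5155152) = 228.86 + (-0.004939)·(160) + (-0.007333)·(380) = 228.86 -0.790 -2.787 = 225.283 m.

225.3 m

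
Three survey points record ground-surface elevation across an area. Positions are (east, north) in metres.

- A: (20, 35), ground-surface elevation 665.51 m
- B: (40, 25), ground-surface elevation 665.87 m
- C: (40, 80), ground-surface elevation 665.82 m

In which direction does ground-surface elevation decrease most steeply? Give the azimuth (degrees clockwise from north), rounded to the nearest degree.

Differences from A: to B (Δx, Δy, Δh) = (20, -10, +0.36); to C = (20, 45, +0.31).
Determinant of the coordinate differences = 20·45 − 20·(-10) = 1100.
∂z/∂x = [(+0.36)·45 − (+0.31)·(-10)] / 1100 = +0.01755
∂z/∂y = [20·(+0.31) − 20·(+0.36)] / 1100 = -0.0009091
Steepest decrease is along −∇f: components (-0.01755 E, +0.0009091 N).
Azimuth = atan2(-0.01755, +0.0009091) = 273.0° ≈ 273°.

273°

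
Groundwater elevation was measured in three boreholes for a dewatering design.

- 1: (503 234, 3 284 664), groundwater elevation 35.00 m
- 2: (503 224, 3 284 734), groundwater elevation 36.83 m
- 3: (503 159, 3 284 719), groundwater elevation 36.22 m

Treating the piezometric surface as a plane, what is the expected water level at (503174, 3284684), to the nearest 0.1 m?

35.3 m

Taking 1 as reference: 2−1 = (-10, 70, +1.83); 3−1 = (-75, 55, +1.22).
Solve a·Δx + b·Δy = Δh: det = (-10)·55 − (-75)·70 = 4700.
∂h/∂x = [(+1.83)·55 − (+1.22)·70] / 4700 = +0.003245
∂h/∂y = [(-10)·(+1.22) − (-75)·(+1.83)] / 4700 = +0.02661
h(503174, 3284684) = 35.00 + (+0.003245)·(-60) + (+0.02661)·(20) = 35.00 -0.195 +0.532 = 35.337 m.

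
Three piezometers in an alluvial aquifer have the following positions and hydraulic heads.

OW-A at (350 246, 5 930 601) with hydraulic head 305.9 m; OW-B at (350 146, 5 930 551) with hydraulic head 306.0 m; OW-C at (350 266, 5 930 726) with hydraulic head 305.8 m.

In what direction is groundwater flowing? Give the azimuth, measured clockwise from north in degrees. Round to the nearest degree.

With h = a·x + b·y + c and OW-A as origin, the differences give:
  (-100)·a + (-50)·b = +0.1
  20·a + 125·b = -0.1
Eliminate b (×125 and ×(-50), subtract): -11500·a = 7.50 → a = ∂h/∂x = -0.0006522
Back-substitute: b = ∂h/∂y = -0.0006957.
Flow direction (−∇h) has components (+0.0006522 E, +0.0006957 N).
Azimuth = atan2(E, N) = atan2(+0.0006522, +0.0006957) = 43.2° ≈ 043°.

043°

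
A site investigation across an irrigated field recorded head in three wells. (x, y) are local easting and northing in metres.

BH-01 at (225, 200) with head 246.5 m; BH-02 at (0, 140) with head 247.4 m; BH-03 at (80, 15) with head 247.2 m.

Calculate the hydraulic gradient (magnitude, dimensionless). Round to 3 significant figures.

0.00387

With h = a·x + b·y + c and BH-01 as origin, the differences give:
  (-225)·a + (-60)·b = +0.9
  (-145)·a + (-185)·b = +0.7
Eliminate b (×(-185) and ×(-60), subtract): 32925·a = -124.50 → a = ∂h/∂x = -0.003781
Back-substitute: b = ∂h/∂y = -0.0008200.
|∇h| = √(-0.003781² + -0.0008200²) = 0.003869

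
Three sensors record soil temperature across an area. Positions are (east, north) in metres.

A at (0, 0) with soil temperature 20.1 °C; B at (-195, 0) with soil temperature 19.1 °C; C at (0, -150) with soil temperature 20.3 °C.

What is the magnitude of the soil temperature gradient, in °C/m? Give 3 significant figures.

∂T/∂x = (19.1 − 20.1) / (-195 − 0) = +0.005128
∂T/∂y = (20.3 − 20.1) / (-150 − 0) = -0.001333
|∇f| = √(0.005128² + -0.001333²) = 0.005298 °C/m

0.00530 °C/m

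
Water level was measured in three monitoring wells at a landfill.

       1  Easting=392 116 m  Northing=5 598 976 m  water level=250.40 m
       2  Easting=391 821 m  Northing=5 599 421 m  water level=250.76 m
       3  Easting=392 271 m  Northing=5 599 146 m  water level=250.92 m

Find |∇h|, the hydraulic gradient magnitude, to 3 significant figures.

With h = a·x + b·y + c and 1 as origin, the differences give:
  (-295)·a + 445·b = +0.36
  155·a + 170·b = +0.52
Eliminate b (×170 and ×445, subtract): -119125·a = -170.200 → a = ∂h/∂x = +0.001429
Back-substitute: b = ∂h/∂y = +0.001756.
|∇h| = √(0.001429² + 0.001756²) = 0.002264

0.00226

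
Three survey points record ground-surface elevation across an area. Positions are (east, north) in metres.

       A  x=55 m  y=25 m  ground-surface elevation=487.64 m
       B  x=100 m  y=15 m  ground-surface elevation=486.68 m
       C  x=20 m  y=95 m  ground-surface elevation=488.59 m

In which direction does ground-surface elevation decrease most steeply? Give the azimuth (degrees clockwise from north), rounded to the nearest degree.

Differences from A: to B (Δx, Δy, Δh) = (45, -10, -0.96); to C = (-35, 70, +0.95).
Solve a·Δx + b·Δy = Δz: det = 45·70 − (-35)·(-10) = 2800.
∂z/∂x = [(-0.96)·70 − (+0.95)·(-10)] / 2800 = -0.02061
∂z/∂y = [45·(+0.95) − (-35)·(-0.96)] / 2800 = +0.003268
Steepest decrease is along −∇f: components (+0.02061 E, -0.003268 N).
Azimuth = atan2(+0.02061, -0.003268) = 99.0° ≈ 099°.

099°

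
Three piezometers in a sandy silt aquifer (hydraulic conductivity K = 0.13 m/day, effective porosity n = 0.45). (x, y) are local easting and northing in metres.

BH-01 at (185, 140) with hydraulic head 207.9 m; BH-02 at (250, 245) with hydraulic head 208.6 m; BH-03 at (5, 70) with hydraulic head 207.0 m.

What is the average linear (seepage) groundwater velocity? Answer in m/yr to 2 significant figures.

0.60 m/yr

Taking BH-01 as reference: BH-02−BH-01 = (65, 105, +0.7); BH-03−BH-01 = (-180, -70, -0.9).
Solve a·Δx + b·Δy = Δh: det = 65·(-70) − (-180)·105 = 14350.
∂h/∂x = [(+0.7)·(-70) − (-0.9)·105] / 14350 = +0.003171
∂h/∂y = [65·(-0.9) − (-180)·(+0.7)] / 14350 = +0.004704
|∇h| = √(0.003171² + 0.004704²) = 0.005673
Seepage velocity v = K·i/n = 0.13 × 0.005673 / 0.45 = 0.001639 m/day = 0.5986 m/yr.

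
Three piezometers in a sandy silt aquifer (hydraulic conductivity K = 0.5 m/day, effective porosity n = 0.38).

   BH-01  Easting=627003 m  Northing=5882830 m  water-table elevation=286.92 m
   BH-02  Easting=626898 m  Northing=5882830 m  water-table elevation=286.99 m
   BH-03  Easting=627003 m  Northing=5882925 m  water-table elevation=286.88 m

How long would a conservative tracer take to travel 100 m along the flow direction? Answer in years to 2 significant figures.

260 years

∂h/∂x = (286.99 − 286.92) / (626898 − 627003) = -0.0006667
∂h/∂y = (286.88 − 286.92) / (5882925 − 5882830) = -0.0004211
|∇h| = √(-0.0006667² + -0.0004211²) = 0.0007886
Seepage velocity v = K·i/n = 0.5 × 0.0007886 / 0.38 = 0.001038 m/day.
t = 100 / 0.001038 = 9.634e+04 days = 264 years.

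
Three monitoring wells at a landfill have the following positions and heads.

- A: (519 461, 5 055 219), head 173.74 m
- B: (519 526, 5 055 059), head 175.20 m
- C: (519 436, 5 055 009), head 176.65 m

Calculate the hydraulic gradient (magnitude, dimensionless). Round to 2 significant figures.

With h = a·x + b·y + c and A as origin, the differences give:
  65·a + (-160)·b = +1.46
  (-25)·a + (-210)·b = +2.91
Eliminate b (×(-210) and ×(-160), subtract): -17650·a = 159.000 → a = ∂h/∂x = -0.009008
Back-substitute: b = ∂h/∂y = -0.01278.
|∇h| = √(-0.009008² + -0.01278²) = 0.01564

0.016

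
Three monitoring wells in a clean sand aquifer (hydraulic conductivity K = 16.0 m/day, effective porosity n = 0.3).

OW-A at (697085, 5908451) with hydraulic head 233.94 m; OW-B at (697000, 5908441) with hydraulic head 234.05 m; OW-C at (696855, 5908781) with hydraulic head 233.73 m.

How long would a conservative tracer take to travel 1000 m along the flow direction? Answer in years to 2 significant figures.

Differences from OW-A: to OW-B (Δx, Δy, Δh) = (-85, -10, +0.11); to OW-C = (-230, 330, -0.21).
Solve a·Δx + b·Δy = Δh: det = (-85)·330 − (-230)·(-10) = -30350.
∂h/∂x = [(+0.11)·330 − (-0.21)·(-10)] / -30350 = -0.001127
∂h/∂y = [(-85)·(-0.21) − (-230)·(+0.11)] / -30350 = -0.001422
|∇h| = √(-0.001127² + -0.001422²) = 0.001814
Seepage velocity v = K·i/n = 16.0 × 0.001814 / 0.3 = 0.09675 m/day.
t = 1000 / 0.09675 = 1.034e+04 days = 28.3 years.

28 years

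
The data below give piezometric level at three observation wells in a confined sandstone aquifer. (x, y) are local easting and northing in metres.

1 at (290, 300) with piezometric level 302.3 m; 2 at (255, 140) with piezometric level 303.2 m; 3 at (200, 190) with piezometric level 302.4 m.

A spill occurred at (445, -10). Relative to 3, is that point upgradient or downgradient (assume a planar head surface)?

Differences from 1: to 2 (Δx, Δy, Δh) = (-35, -160, +0.9); to 3 = (-90, -110, +0.1).
Solve a·Δx + b·Δy = Δh: det = (-35)·(-110) − (-90)·(-160) = -10550.
∂h/∂x = [(+0.9)·(-110) − (+0.1)·(-160)] / -10550 = +0.007867
∂h/∂y = [(-35)·(+0.1) − (-90)·(+0.9)] / -10550 = -0.007346
Head at (445, -10) = 302.3 + (+0.007867)·(155) + (-0.007346)·(-310) = 305.80 m.
That is higher than the 302.4 m at 3, so the point is upgradient.

upgradient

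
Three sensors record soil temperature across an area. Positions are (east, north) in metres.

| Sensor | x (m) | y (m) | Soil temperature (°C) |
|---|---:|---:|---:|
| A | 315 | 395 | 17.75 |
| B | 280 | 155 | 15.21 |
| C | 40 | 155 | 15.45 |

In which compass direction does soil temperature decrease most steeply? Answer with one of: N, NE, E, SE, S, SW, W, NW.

With T = a·x + b·y + c and A as origin, the differences give:
  (-35)·a + (-240)·b = -2.54
  (-275)·a + (-240)·b = -2.30
Eliminate b (×(-240) and ×(-240), subtract): -57600·a = 57.600 → a = ∂T/∂x = -0.0010000
Back-substitute: b = ∂T/∂y = +0.01073.
Steepest decrease is along −∇f = (+0.0010000 E, -0.01073 N) → south.

S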